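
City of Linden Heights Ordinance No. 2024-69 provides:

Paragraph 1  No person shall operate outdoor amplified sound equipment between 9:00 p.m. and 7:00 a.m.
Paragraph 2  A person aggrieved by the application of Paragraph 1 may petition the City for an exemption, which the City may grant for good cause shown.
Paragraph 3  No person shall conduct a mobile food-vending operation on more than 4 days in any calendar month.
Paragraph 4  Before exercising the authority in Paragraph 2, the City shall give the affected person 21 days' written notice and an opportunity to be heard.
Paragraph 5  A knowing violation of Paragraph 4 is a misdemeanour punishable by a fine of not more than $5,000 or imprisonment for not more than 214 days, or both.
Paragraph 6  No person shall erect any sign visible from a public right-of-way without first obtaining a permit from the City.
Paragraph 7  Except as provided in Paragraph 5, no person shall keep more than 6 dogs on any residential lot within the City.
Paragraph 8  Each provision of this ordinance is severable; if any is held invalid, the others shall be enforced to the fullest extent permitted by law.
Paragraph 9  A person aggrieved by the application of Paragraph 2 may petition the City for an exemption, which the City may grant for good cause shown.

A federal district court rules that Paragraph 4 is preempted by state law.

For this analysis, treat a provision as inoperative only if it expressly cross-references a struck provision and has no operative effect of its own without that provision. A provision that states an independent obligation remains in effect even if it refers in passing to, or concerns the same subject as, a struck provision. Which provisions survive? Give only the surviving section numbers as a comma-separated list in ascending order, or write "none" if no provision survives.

Paragraph 4 is struck. Paragraph 5 operates only by reference to Paragraph 4, so it falls with Paragraph 4. Although Paragraph 7 refers to Paragraph 5, its operative terms do not depend on Paragraph 5, so it remains in effect. Paragraph 8 is a severability clause and preserves every provision that can still be given independent effect. That leaves Paragraph 1, Paragraph 2, Paragraph 3, Paragraph 6, Paragraph 7, Paragraph 8, and Paragraph 9 in effect.

1, 2, 3, 6, 7, 8, 9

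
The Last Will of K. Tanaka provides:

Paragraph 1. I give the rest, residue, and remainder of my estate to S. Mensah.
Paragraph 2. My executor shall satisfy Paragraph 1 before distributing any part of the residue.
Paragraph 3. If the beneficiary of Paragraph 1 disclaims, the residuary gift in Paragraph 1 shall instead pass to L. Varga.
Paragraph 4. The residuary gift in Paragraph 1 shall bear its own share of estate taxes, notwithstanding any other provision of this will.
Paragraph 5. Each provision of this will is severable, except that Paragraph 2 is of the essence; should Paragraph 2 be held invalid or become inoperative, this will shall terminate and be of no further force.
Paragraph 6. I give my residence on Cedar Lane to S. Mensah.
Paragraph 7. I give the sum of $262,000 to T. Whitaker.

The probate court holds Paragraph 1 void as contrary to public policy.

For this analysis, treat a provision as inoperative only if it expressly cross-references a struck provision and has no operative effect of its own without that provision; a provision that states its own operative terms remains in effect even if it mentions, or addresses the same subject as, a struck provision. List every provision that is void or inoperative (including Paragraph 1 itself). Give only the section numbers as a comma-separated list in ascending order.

1, 2, 3, 4, 5, 6, 7

Paragraph 1 is struck. The only function of Paragraph 2 is the priority direction for Paragraph 1, so it cannot stand once Paragraph 1 is removed. Paragraph 3 has no operative effect of its own apart from Paragraph 1 and is therefore inoperative. Paragraph 4 has no operative effect of its own apart from Paragraph 1 and is therefore inoperative. Paragraph 5 makes Paragraph 2 an essential term, and Paragraph 2 has been rendered inoperative by the cascade; under Paragraph 5, the entire will is therefore void. No provision of the will survives.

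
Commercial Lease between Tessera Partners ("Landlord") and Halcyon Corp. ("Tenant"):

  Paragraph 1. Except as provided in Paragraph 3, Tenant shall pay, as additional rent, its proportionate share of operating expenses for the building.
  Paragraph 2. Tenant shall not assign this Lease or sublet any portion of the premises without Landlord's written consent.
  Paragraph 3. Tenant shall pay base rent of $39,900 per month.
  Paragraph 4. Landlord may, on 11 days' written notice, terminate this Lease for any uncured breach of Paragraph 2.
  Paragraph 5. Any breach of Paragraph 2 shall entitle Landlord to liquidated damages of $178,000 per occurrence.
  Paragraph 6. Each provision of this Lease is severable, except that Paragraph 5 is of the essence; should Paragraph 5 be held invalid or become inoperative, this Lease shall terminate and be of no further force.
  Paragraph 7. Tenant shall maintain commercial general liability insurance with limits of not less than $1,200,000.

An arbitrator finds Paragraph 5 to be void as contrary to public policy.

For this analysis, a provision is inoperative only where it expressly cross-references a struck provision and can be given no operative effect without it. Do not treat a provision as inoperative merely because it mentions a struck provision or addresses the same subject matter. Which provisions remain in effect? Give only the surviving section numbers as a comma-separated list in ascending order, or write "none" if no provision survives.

Paragraph 5 is struck. Nothing else in the Lease is defined by reference to Paragraph 5. Paragraph 6 makes Paragraph 5 an essential term, and Paragraph 5 is the provision held invalid; under Paragraph 6, the entire Lease is therefore void. No provision of the Lease survives.

none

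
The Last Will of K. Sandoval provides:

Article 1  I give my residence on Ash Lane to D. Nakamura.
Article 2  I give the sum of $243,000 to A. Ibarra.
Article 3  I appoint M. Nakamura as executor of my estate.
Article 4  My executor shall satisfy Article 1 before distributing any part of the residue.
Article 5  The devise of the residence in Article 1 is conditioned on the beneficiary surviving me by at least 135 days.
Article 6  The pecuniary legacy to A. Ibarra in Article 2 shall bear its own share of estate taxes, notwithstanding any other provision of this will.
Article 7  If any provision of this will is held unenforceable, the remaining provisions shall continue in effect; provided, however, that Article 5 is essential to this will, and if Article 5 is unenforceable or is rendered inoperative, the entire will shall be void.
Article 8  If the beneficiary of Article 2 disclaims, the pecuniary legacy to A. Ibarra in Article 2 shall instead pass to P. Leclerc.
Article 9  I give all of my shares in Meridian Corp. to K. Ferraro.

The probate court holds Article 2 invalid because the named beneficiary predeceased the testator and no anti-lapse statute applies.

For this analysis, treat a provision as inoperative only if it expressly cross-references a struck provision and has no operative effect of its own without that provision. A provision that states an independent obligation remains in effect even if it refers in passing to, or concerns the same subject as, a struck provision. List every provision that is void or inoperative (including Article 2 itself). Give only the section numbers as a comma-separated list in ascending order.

2, 6, 8

Article 2 is struck. The only function of Article 6 is the tax charge on Article 2, so it cannot stand once Article 2 is removed. Article 8 has no operative effect of its own apart from Article 2 and is therefore inoperative. Article 7 makes Article 5 an essential term, but Article 5 is unaffected, so the severability proviso in Article 7 preserves the remaining provisions. Article 1, Article 3, Article 4, Article 5, Article 7, and Article 9 remain in effect.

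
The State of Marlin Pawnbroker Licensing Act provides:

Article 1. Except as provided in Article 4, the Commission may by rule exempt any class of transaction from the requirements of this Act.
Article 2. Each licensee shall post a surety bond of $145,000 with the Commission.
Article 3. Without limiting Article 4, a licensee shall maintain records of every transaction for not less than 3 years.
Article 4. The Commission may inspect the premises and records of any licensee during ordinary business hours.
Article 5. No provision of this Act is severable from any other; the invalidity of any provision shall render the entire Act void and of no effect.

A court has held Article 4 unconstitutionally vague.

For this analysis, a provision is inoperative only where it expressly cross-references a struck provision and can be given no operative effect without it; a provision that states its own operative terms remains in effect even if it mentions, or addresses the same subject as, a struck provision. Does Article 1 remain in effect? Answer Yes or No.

No

Article 4 is struck. No other provision's operative terms depend on Article 4. Article 5 provides that the Act is not severable, so the invalidity of any one provision voids the entire Act. No provision of the Act survives. Article 1 is among the inoperative provisions, so the answer is no.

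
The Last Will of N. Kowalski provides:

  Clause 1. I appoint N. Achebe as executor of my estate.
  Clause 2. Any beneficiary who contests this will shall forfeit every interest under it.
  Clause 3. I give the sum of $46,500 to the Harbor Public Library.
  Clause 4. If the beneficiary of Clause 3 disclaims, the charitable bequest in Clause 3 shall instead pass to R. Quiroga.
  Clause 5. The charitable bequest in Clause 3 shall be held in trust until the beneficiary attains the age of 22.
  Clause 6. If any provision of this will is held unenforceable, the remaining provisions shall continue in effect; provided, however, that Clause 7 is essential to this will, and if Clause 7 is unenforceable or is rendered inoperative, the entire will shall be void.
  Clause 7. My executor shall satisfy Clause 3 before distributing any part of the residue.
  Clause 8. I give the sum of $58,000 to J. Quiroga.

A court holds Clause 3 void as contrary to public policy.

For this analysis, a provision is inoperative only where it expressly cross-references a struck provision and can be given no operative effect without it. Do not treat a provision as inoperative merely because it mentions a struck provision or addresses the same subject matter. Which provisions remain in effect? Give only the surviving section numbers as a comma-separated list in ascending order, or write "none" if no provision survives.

none

Clause 3 is struck. Clause 4 has no operative effect of its own apart from Clause 3 and is therefore inoperative. Clause 5 operates only by reference to Clause 3, so it falls with Clause 3. Clause 7 merely fixes the priority direction for Clause 3; with Clause 3 gone it has nothing to operate on and falls away. Clause 6 makes Clause 7 an essential term, and Clause 7 has been rendered inoperative by the cascade; under Clause 6, the entire will is therefore void. No provision of the will survives.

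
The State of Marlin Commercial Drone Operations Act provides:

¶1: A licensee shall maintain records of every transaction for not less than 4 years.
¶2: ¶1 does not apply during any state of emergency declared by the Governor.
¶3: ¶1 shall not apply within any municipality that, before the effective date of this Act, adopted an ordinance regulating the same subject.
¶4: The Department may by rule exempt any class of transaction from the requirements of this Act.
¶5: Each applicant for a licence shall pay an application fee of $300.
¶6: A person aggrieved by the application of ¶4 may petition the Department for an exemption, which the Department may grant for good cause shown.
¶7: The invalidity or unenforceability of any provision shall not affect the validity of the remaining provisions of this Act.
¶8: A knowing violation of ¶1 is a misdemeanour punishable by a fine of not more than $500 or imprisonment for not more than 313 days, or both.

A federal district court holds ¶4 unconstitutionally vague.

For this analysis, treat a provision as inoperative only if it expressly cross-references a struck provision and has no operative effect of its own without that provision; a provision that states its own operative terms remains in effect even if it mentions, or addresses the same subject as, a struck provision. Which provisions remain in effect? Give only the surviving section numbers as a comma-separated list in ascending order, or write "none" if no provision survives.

1, 2, 3, 5, 7, 8

¶4 is struck. ¶6 has no operative effect of its own apart from ¶4 and is therefore inoperative. ¶7 is a severability clause and preserves every provision that can still be given independent effect. The provisions still in force are ¶1, ¶2, ¶3, ¶5, ¶7, and ¶8.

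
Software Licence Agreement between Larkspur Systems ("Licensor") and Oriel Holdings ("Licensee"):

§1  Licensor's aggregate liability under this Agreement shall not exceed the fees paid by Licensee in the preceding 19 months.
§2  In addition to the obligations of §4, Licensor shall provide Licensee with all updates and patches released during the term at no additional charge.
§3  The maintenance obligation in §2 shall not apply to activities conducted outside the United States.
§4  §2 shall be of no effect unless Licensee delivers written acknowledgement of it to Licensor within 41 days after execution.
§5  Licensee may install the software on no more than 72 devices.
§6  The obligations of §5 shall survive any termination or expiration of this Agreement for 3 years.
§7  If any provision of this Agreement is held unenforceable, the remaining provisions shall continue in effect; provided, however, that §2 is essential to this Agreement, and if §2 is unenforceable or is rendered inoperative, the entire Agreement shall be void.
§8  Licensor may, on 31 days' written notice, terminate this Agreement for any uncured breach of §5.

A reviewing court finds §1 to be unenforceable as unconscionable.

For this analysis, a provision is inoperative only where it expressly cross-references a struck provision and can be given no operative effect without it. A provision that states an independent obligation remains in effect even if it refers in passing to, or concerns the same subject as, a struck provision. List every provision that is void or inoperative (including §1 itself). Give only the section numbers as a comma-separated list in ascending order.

1

§1 is struck. Nothing else in the Agreement is defined by reference to §1. §7 makes §2 an essential term, but §2 is unaffected, so the severability proviso in §7 preserves the remaining provisions. The provisions still in force are §2, §3, §4, §5, §6, §7, and §8.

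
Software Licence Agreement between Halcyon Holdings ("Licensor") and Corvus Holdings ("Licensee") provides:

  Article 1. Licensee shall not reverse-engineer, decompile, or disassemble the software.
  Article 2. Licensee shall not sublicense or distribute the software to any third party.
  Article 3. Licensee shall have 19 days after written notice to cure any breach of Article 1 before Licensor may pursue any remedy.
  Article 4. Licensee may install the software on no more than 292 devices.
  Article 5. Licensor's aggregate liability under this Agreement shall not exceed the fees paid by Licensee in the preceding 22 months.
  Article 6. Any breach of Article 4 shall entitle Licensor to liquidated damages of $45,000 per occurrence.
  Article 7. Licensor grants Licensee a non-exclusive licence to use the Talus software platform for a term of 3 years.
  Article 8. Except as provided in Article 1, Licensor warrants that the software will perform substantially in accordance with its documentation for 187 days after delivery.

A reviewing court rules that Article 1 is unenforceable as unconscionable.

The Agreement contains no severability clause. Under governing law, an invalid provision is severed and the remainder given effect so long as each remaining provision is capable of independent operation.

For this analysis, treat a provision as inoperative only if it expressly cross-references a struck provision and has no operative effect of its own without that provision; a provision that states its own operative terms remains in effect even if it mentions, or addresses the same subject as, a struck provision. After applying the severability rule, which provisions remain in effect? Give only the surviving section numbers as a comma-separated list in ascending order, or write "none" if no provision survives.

2, 4, 5, 6, 7, 8

Article 1 is struck. Article 3 has no operative effect of its own apart from Article 1 and is therefore inoperative. Article 8 mentions Article 1 but its own obligation stands independently of Article 1, so Article 8 is not affected. With no severability clause, the stated default rule severs what cannot stand and enforces each remaining provision that can operate on its own. The provisions still in force are Article 2, Article 4, Article 5, Article 6, Article 7, and Article 8.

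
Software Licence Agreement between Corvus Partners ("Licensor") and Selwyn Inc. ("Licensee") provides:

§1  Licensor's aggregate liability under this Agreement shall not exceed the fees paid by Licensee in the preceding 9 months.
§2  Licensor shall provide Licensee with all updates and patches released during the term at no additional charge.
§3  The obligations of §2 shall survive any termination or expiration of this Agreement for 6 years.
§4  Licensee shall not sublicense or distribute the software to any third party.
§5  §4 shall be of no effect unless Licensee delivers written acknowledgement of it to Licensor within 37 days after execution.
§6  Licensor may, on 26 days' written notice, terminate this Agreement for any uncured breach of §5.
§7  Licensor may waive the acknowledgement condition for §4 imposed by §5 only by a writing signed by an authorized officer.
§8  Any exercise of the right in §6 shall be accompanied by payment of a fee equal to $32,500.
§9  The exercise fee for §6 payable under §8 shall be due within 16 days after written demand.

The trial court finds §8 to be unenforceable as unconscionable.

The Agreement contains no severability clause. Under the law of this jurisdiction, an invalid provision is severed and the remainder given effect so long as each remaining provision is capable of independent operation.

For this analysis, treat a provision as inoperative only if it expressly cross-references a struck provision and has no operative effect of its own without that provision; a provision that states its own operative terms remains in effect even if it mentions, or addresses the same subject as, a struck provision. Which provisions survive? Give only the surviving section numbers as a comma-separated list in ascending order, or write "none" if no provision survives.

1, 2, 3, 4, 5, 6, 7

§8 is struck. §9 has no operative effect of its own apart from §8 and is therefore inoperative. Under the stated default rule, only provisions that cannot operate independently fall away; the rest are enforced. The provisions still in force are §1, §2, §3, §4, §5, §6, and §7.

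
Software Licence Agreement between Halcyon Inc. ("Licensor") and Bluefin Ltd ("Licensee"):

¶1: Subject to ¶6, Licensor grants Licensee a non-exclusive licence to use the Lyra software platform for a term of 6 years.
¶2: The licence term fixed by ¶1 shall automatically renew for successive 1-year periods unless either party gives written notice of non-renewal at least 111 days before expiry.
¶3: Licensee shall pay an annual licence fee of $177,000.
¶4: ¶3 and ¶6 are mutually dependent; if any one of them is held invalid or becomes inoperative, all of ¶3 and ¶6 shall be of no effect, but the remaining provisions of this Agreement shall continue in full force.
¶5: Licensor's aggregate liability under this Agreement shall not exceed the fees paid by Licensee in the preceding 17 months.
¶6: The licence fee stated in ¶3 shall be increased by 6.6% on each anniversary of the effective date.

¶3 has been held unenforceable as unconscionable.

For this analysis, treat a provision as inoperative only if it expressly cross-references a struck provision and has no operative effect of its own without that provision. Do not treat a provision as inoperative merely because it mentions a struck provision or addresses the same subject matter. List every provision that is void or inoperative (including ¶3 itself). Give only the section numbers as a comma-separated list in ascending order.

¶3 is struck. ¶6 has no operative effect of its own apart from ¶3 and is therefore inoperative. ¶1 mentions ¶6 but its own obligation stands independently of ¶6, so ¶1 is not affected. ¶4 declares ¶3 and ¶6 mutually dependent; since one of them has fallen, all of them are of no effect. The remainder continues in force under ¶4. That leaves ¶1, ¶2, ¶4, and ¶5 in effect.

3, 6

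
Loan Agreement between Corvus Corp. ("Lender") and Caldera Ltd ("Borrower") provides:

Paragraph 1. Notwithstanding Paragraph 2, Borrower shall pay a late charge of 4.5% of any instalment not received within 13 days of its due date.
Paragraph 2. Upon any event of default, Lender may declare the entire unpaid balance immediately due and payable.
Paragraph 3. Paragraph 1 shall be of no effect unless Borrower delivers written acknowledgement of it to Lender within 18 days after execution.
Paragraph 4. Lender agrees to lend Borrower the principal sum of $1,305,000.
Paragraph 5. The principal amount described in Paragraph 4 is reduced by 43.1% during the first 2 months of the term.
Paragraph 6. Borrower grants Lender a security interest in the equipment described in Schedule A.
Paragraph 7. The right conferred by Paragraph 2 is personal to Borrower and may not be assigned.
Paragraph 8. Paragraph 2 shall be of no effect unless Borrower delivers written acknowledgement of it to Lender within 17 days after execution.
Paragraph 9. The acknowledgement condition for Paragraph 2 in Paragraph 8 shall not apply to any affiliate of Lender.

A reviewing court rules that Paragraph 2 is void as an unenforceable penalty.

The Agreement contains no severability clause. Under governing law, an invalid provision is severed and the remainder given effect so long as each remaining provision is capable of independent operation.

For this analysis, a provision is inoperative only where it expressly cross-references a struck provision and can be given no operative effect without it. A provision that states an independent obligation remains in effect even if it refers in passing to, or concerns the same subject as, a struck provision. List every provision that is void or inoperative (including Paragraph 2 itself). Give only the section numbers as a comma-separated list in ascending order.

Paragraph 2 is struck. Paragraph 7 merely fixes the non-assignment of Paragraph 2; with Paragraph 2 gone it has nothing to operate on and falls away. Paragraph 8 operates only by reference to Paragraph 2, so it falls with Paragraph 2. Paragraph 9 has no operative effect of its own apart from Paragraph 8 and is therefore inoperative. Although Paragraph 1 refers to Paragraph 2, its operative terms do not depend on Paragraph 2, so it remains in effect. Under the stated default rule, only provisions that cannot operate independently fall away; the rest are enforced. Paragraph 1, Paragraph 3, Paragraph 4, Paragraph 5, and Paragraph 6 remain in effect.

2, 7, 8, 9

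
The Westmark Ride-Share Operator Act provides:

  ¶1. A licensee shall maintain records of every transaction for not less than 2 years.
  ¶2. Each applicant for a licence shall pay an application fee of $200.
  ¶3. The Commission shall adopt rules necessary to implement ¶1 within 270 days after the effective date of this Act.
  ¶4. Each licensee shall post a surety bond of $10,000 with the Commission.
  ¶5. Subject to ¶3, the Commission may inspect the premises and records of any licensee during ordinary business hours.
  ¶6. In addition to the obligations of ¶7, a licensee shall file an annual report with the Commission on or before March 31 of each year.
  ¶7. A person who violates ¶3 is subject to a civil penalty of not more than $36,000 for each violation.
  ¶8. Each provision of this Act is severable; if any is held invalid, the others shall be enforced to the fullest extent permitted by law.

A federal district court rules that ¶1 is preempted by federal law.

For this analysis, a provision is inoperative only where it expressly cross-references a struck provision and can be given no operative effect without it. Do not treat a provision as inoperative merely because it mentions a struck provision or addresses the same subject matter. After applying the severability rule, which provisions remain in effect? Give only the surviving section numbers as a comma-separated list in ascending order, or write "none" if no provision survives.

2, 4, 5, 6, 8

¶1 is struck. ¶3 has no operative effect of its own apart from ¶1 and is therefore inoperative. ¶7 has no operative effect of its own apart from ¶3 and is therefore inoperative. ¶6 mentions ¶7 but its own obligation stands independently of ¶7, so ¶6 is not affected. ¶5 mentions ¶3 but its own obligation stands independently of ¶3, so ¶5 is not affected. Under the severability clause in ¶8, the remaining provisions continue in force. That leaves ¶2, ¶4, ¶5, ¶6, and ¶8 in effect.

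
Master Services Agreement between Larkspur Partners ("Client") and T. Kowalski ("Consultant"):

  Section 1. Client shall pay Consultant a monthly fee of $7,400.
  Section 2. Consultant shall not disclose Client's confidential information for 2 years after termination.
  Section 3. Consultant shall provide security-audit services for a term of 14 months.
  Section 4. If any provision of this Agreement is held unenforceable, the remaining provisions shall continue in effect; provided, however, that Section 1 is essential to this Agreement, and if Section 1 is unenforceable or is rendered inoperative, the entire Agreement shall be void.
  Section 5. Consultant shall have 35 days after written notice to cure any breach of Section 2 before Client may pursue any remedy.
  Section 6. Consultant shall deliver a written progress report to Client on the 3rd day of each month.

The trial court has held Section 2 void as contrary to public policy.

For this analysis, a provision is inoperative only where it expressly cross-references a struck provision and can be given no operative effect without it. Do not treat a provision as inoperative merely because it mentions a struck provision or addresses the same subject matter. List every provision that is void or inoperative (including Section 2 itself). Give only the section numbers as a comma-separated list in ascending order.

Section 2 is struck. The only function of Section 5 is the cure period for breach of Section 2, so it cannot stand once Section 2 is removed. Section 4 makes Section 1 an essential term, but Section 1 is unaffected, so the severability proviso in Section 4 preserves the remaining provisions. The provisions still in force are Section 1, Section 3, Section 4, and Section 6.

2, 5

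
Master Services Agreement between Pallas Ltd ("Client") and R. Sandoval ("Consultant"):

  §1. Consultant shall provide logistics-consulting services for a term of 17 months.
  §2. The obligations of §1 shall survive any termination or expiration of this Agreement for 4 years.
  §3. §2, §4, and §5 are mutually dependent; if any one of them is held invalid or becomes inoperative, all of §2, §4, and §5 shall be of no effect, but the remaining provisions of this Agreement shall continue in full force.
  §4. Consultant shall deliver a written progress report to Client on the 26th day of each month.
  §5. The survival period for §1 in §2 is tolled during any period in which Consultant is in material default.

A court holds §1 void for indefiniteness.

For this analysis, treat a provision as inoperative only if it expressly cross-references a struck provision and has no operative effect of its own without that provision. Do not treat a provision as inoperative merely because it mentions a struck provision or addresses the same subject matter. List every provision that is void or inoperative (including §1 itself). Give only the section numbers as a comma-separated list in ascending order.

1, 2, 4, 5

§1 is struck. §2 merely fixes the survival period for §1; with §1 gone it has nothing to operate on and falls away. §5 does nothing except set the tolling of the survival period for §1 by reference to §2; with §2 gone it has no independent effect and is inoperative. §3 declares §2, §4, and §5 mutually dependent; since one of them has fallen, all of them are of no effect. That brings down §4 as well. The remainder continues in force under §3. Only §3 remains in effect.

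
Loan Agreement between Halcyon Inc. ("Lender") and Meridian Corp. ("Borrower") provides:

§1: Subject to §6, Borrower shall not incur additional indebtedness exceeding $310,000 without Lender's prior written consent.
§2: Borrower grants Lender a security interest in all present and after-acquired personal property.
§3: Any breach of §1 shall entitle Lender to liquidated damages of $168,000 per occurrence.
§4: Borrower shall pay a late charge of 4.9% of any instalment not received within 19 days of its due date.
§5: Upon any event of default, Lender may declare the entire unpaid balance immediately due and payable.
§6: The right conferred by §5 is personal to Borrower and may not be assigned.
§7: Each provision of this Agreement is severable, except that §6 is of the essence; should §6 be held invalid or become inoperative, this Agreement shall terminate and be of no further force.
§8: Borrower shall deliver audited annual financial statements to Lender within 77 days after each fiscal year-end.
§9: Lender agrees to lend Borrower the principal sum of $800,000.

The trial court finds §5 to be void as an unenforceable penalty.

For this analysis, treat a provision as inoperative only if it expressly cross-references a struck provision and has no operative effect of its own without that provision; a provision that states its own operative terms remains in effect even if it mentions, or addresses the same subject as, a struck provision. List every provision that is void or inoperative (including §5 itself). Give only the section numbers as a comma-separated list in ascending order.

1, 2, 3, 4, 5, 6, 7, 8, 9

§5 is struck. §6 operates only by reference to §5, so it falls with §5. §7 makes §6 an essential term, and §6 has been rendered inoperative by the cascade; under §7, the entire Agreement is therefore void. No provision of the Agreement survives.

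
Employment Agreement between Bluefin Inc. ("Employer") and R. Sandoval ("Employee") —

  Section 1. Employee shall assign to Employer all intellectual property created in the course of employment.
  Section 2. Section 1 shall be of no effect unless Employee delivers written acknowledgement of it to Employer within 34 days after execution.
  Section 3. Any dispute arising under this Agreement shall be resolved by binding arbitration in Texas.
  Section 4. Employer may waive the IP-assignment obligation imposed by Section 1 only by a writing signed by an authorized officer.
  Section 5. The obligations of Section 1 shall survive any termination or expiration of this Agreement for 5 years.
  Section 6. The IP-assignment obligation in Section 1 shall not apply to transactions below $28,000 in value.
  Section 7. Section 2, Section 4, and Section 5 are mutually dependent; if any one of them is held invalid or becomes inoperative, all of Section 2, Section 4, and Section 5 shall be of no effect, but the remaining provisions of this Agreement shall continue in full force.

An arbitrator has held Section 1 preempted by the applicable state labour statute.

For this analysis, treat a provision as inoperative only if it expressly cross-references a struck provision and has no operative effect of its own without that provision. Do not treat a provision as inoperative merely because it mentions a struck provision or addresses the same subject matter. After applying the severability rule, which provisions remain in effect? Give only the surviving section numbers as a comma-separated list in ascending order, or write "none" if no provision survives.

Section 1 is struck. Section 2 has no operative effect of its own apart from Section 1 and is therefore inoperative. The only function of Section 4 is the waiver condition for Section 1, so it cannot stand once Section 1 is removed. Section 5 operates only by reference to Section 1, so it falls with Section 1. The whole of Section 6 is the carve-out from the IP-assignment obligation, defined by reference to Section 1, so Section 6 cannot stand once Section 1 is removed. Section 7 declares Section 2, Section 4, and Section 5 mutually dependent; since one of them has fallen, all of them are of no effect. The remainder continues in force under Section 7. Section 3 and Section 7 remain in effect.

3, 7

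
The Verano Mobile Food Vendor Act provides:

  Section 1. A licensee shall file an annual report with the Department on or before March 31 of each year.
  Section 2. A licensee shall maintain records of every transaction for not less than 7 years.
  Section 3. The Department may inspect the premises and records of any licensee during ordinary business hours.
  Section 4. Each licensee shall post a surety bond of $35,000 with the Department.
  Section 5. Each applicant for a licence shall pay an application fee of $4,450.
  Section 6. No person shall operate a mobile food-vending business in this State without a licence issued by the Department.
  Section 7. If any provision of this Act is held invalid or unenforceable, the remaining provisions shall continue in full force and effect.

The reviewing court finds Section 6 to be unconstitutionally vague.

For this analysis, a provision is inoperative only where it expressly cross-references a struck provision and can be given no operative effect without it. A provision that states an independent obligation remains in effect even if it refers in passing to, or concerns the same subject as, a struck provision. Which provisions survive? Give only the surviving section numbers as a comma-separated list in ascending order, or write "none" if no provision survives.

1, 2, 3, 4, 5, 7

Section 6 is struck. Nothing else in the Act is defined by reference to Section 6. Under the severability clause in Section 7, the remaining provisions continue in force. That leaves Section 1, Section 2, Section 3, Section 4, Section 5, and Section 7 in effect.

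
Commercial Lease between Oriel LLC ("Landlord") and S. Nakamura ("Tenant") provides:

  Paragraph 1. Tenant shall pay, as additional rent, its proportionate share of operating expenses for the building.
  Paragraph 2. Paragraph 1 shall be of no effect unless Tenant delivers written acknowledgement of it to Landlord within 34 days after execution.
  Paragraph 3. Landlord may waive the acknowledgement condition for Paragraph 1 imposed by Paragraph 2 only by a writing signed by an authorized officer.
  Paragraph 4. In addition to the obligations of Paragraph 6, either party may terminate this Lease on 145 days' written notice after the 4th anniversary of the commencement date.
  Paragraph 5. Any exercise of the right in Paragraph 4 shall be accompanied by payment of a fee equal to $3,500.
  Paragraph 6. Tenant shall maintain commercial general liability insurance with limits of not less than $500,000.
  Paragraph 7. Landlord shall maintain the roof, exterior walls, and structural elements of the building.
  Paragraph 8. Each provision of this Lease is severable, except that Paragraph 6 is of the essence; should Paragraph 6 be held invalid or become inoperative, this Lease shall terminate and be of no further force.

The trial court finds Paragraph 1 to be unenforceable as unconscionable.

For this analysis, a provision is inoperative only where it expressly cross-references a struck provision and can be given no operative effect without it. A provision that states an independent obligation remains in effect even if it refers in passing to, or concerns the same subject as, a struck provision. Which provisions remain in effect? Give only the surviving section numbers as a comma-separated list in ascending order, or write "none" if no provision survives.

Paragraph 1 is struck. Paragraph 2 has no operative effect of its own apart from Paragraph 1 and is therefore inoperative. Paragraph 3 has no operative effect of its own apart from Paragraph 2 and is therefore inoperative. Paragraph 8 makes Paragraph 6 an essential term, but Paragraph 6 is unaffected, so the severability proviso in Paragraph 8 preserves the remaining provisions. Paragraph 4, Paragraph 5, Paragraph 6, Paragraph 7, and Paragraph 8 remain in effect.

4, 5, 6, 7, 8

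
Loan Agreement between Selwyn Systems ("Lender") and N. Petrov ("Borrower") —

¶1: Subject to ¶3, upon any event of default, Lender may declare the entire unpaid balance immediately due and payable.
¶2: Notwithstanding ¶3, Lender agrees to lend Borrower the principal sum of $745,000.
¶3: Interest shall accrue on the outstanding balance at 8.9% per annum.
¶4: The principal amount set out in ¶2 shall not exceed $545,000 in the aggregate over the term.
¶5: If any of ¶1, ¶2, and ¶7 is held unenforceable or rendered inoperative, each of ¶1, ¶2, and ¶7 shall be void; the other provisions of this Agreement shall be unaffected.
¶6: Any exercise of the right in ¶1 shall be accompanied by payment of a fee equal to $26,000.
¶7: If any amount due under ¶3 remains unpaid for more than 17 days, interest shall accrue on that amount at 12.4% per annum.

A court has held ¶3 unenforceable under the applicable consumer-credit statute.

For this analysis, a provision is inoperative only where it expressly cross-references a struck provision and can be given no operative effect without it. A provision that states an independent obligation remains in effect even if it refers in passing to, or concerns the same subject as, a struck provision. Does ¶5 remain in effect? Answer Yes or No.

¶3 is struck. ¶7 does nothing except set the default interest on the interest charge by reference to ¶3; with ¶3 gone it has no independent effect and is inoperative. ¶5 declares ¶1, ¶2, and ¶7 mutually dependent; since one of them has fallen, all of them are of no effect. That brings down ¶1 and ¶2 as well. ¶4 and ¶6 in turn depend solely on a provision now struck and likewise fall. The remainder continues in force under ¶5. Only ¶5 remains in effect. ¶5 is among the surviving provisions, so the answer is yes.

Yes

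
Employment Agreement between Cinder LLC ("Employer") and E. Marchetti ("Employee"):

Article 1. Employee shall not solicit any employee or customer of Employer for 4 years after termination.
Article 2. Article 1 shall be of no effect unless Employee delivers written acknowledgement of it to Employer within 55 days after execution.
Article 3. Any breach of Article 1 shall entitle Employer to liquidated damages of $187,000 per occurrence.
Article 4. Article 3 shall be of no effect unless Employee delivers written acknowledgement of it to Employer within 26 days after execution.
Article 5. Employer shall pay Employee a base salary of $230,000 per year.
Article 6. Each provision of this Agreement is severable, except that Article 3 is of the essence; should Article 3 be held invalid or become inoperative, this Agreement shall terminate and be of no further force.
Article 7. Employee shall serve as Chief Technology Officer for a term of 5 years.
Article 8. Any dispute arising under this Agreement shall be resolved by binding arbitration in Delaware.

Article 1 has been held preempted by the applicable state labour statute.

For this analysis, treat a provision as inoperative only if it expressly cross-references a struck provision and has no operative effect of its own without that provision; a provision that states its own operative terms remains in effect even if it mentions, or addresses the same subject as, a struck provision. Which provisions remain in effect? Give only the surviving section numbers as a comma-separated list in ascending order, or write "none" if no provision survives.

Article 1 is struck. Article 2 merely fixes the acknowledgement condition for Article 1; with Article 1 gone it has nothing to operate on and falls away. Article 3 operates only by reference to Article 1, so it falls with Article 1. Article 4 has no operative effect of its own apart from Article 3 and is therefore inoperative. Article 6 makes Article 3 an essential term, and Article 3 has been rendered inoperative by the cascade; under Article 6, the entire Agreement is therefore void. No provision of the Agreement survives.

none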